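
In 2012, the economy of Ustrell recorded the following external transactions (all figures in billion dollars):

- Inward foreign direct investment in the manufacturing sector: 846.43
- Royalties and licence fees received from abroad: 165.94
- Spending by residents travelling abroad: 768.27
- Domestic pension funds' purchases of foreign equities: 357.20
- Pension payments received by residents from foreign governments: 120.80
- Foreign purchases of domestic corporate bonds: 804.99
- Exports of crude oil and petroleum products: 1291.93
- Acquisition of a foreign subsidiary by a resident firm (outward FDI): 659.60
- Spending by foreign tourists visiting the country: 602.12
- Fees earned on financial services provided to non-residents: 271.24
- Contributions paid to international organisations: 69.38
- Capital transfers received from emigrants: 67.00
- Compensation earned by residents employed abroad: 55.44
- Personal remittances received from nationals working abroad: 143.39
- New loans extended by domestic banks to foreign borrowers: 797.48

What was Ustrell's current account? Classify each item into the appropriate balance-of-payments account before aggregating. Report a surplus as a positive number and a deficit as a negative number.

Goods: 1291.93
Services: 271.24 + 602.12 - 768.27 + 165.94 = 271.03
Primary income: 55.44
Secondary income: 143.39 - 69.38 + 120.80 = 194.81
Current account = 1291.93 + 271.03 + 55.44 + 194.81 = 1813.21
(Excluded from the current account — financial account: inward foreign direct investment in the manufacturing sector 846.43, domestic pension funds' purchases of foreign equities 357.20, foreign purchases of domestic corporate bonds 804.99, acquisition of a foreign subsidiary by a resident firm (outward FDI) 659.60, new loans extended by domestic banks to foreign borrowers 797.48; capital account: capital transfers received from emigrants 67.00.)

1813.21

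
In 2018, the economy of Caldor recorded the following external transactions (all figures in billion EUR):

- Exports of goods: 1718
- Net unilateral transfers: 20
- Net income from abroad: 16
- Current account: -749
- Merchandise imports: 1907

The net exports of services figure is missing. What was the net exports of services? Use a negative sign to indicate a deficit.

Current account = goods balance + services balance + net primary income + net secondary income
Sum of the known components = -153
Net exports of services = CA - (known components) = -749 - (-153) = -596

-596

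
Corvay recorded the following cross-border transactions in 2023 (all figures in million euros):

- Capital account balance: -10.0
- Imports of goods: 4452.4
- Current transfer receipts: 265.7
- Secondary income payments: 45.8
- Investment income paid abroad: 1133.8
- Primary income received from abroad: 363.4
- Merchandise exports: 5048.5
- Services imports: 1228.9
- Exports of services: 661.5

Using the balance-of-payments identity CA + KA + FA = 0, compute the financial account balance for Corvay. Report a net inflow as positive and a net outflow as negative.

Goods balance = 5048.5 - 4452.4 = 596.1
Services balance = 661.5 - 1228.9 = -567.4
Trade balance (goods + services) = 596.1 + (-567.4) = 28.7
Net primary income = 363.4 - 1133.8 = -770.4
Net secondary income = 265.7 - 45.8 = 219.9
Current account = 28.7 + (-770.4) + 219.9 = -521.8
Financial account = -(-521.8 + (-10.0)) = 531.8

531.8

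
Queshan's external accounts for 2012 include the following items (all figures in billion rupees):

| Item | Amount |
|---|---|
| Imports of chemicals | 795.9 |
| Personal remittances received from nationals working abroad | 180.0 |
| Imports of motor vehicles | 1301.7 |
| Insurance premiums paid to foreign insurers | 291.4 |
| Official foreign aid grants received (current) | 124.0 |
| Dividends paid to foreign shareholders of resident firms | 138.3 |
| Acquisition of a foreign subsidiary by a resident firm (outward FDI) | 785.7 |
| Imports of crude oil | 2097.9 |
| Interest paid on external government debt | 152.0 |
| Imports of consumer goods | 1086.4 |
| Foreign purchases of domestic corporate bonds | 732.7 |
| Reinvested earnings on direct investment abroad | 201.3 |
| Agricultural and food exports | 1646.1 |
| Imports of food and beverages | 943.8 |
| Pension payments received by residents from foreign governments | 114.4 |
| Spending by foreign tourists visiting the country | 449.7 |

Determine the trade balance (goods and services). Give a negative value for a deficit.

-4421.3

Goods: -2097.9 - 943.8 + 1646.1 - 1301.7 - 795.9 - 1086.4 = -4579.6
Services: -291.4 + 449.7 = 158.3
Trade balance = -4579.6 + 158.3 = -4421.3
(Excluded from the trade balance — secondary income: personal remittances received from nationals working abroad 180.0, official foreign aid grants received (current) 124.0, pension payments received by residents from foreign governments 114.4; primary income: dividends paid to foreign shareholders of resident firms 138.3, interest paid on external government debt 152.0, reinvested earnings on direct investment abroad 201.3; financial account: acquisition of a foreign subsidiary by a resident firm (outward FDI) 785.7, foreign purchases of domestic corporate bonds 732.7.)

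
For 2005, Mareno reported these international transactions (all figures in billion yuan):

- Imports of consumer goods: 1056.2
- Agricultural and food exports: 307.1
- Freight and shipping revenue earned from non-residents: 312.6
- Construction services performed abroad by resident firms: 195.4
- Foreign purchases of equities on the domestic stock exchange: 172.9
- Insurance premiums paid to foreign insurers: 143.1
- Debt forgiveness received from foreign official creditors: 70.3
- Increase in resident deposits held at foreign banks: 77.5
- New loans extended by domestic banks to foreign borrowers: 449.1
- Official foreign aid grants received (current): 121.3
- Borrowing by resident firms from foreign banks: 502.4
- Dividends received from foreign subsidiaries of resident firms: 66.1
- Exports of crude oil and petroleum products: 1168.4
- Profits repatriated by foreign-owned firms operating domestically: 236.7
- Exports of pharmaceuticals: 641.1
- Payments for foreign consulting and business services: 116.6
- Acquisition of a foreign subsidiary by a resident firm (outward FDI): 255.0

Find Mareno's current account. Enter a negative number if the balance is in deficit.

Goods: -1056.2 + 1168.4 + 307.1 + 641.1 = 1060.4
Services: 195.4 - 143.1 - 116.6 + 312.6 = 248.3
Primary income: -236.7 + 66.1 = -170.6
Secondary income: 121.3
Current account = 1060.4 + 248.3 + (-170.6) + 121.3 = 1259.4
(Excluded from the current account — financial account: foreign purchases of equities on the domestic stock exchange 172.9, increase in resident deposits held at foreign banks 77.5, new loans extended by domestic banks to foreign borrowers 449.1, borrowing by resident firms from foreign banks 502.4, acquisition of a foreign subsidiary by a resident firm (outward FDI) 255.0; capital account: debt forgiveness received from foreign official creditors 70.3.)

1259.4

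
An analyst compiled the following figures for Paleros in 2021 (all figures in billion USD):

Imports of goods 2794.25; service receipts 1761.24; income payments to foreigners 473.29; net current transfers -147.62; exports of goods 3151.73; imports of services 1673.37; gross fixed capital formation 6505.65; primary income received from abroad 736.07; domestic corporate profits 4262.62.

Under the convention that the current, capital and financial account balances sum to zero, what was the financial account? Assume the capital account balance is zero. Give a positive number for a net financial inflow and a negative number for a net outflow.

Goods balance = 3151.73 - 2794.25 = 357.48
Services balance = 1761.24 - 1673.37 = 87.87
Trade balance (goods + services) = 357.48 + 87.87 = 445.35
Net primary income = 736.07 - 473.29 = 262.78
Net secondary income = -147.62
Current account = 445.35 + 262.78 + (-147.62) = 560.51
Financial account = -(560.51) = -560.51

-560.51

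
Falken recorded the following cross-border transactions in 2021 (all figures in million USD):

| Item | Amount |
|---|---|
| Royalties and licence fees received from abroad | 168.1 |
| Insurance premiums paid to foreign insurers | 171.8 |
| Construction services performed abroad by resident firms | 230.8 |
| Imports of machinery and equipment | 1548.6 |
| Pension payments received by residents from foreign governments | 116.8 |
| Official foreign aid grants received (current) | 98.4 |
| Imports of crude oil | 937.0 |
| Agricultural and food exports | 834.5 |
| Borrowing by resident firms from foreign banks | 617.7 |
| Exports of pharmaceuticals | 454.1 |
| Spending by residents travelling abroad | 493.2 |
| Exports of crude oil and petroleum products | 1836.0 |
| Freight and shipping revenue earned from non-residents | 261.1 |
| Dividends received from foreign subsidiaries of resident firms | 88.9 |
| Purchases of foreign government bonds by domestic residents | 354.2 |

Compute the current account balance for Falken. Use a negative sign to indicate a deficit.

938.1

Goods: 834.5 + 454.1 + 1836.0 - 1548.6 - 937.0 = 639.0
Services: 168.1 + 261.1 + 230.8 - 493.2 - 171.8 = -5.0
Primary income: 88.9
Secondary income: 98.4 + 116.8 = 215.2
Current account = 639.0 + (-5.0) + 88.9 + 215.2 = 938.1
(Excluded from the current account — financial account: borrowing by resident firms from foreign banks 617.7, purchases of foreign government bonds by domestic residents 354.2.)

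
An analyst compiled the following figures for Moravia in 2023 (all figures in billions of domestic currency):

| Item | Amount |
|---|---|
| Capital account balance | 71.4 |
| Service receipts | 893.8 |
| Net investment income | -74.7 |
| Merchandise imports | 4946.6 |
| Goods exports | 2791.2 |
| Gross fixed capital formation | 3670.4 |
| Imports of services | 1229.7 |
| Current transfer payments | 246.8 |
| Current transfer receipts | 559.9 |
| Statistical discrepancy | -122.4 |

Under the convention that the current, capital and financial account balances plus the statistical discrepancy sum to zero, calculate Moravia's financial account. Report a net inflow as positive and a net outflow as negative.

2303.9

Goods balance = 2791.2 - 4946.6 = -2155.4
Services balance = 893.8 - 1229.7 = -335.9
Trade balance (goods + services) = -2155.4 + (-335.9) = -2491.3
Net primary income = -74.7
Net secondary income = 559.9 - 246.8 = 313.1
Current account = -2491.3 + (-74.7) + 313.1 = -2252.9
Financial account = -(-2252.9 + 71.4 + (-122.4)) = 2303.9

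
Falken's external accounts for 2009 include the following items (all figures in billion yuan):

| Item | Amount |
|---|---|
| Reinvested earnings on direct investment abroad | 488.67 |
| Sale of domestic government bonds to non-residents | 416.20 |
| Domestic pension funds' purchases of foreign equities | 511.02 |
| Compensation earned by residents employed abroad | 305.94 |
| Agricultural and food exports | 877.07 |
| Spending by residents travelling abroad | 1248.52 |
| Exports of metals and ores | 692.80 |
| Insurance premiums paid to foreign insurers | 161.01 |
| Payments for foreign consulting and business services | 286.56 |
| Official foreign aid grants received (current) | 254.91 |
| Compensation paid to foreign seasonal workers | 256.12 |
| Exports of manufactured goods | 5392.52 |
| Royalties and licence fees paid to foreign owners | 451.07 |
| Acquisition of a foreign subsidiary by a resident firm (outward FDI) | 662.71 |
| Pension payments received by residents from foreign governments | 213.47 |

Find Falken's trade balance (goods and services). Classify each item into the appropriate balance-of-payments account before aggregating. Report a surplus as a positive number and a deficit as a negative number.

Goods: 5392.52 + 877.07 + 692.80 = 6962.39
Services: -286.56 - 161.01 - 451.07 - 1248.52 = -2147.16
Trade balance = 6962.39 + (-2147.16) = 4815.23
(Excluded from the trade balance — primary income: reinvested earnings on direct investment abroad 488.67, compensation earned by residents employed abroad 305.94, compensation paid to foreign seasonal workers 256.12; financial account: sale of domestic government bonds to non-residents 416.20, domestic pension funds' purchases of foreign equities 511.02, acquisition of a foreign subsidiary by a resident firm (outward FDI) 662.71; secondary income: official foreign aid grants received (current) 254.91, pension payments received by residents from foreign governments 213.47.)

4815.23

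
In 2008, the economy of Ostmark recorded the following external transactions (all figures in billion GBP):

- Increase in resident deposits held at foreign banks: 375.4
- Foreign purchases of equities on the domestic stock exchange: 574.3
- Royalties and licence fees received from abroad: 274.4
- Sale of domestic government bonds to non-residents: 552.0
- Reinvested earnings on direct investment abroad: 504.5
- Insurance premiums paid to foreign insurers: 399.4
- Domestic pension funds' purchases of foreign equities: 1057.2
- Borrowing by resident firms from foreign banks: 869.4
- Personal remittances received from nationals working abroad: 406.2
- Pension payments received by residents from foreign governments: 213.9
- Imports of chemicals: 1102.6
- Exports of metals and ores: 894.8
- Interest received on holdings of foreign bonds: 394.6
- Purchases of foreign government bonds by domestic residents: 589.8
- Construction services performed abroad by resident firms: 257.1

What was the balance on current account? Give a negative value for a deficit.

Goods: -1102.6 + 894.8 = -207.8
Services: -399.4 + 257.1 + 274.4 = 132.1
Primary income: 504.5 + 394.6 = 899.1
Secondary income: 213.9 + 406.2 = 620.1
Current account = (-207.8) + 132.1 + 899.1 + 620.1 = 1443.5
(Excluded from the current account — financial account: increase in resident deposits held at foreign banks 375.4, foreign purchases of equities on the domestic stock exchange 574.3, sale of domestic government bonds to non-residents 552.0, domestic pension funds' purchases of foreign equities 1057.2, borrowing by resident firms from foreign banks 869.4, purchases of foreign government bonds by domestic residents 589.8.)

1443.5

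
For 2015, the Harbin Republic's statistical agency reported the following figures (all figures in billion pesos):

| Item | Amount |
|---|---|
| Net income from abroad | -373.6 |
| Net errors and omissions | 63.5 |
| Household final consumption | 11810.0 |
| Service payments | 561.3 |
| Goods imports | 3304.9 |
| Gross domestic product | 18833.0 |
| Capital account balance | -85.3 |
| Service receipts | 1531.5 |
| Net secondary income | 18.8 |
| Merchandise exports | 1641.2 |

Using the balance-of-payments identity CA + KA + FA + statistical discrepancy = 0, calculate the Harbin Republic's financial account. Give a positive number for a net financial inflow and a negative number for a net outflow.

Goods balance = 1641.2 - 3304.9 = -1663.7
Services balance = 1531.5 - 561.3 = 970.2
Trade balance (goods + services) = -1663.7 + 970.2 = -693.5
Net primary income = -373.6
Net secondary income = 18.8
Current account = -693.5 + (-373.6) + 18.8 = -1048.3
Financial account = -(-1048.3 + (-85.3) + 63.5) = 1070.1

1070.1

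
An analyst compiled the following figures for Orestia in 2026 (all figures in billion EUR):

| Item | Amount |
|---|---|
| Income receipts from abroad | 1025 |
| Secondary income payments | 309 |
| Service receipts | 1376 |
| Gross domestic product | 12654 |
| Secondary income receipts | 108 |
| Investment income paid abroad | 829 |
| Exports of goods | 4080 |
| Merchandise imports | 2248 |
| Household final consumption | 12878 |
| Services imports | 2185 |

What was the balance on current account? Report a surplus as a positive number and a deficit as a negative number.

1018

Goods balance = 4080 - 2248 = 1832
Services balance = 1376 - 2185 = -809
Trade balance (goods + services) = 1832 + (-809) = 1023
Net primary income = 1025 - 829 = 196
Net secondary income = 108 - 309 = -201
Current account = 1023 + 196 + (-201) = 1018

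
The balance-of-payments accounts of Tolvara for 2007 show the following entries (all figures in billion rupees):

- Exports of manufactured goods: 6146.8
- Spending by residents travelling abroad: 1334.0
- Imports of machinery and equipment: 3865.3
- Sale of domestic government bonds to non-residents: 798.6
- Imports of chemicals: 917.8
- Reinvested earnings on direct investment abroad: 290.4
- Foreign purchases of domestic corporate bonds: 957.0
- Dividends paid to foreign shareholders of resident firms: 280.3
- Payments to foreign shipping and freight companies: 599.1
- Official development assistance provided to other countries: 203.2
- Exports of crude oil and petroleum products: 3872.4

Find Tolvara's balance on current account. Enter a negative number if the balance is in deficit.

3109.9

Goods: 3872.4 + 6146.8 - 3865.3 - 917.8 = 5236.1
Services: -599.1 - 1334.0 = -1933.1
Primary income: -280.3 + 290.4 = 10.1
Secondary income: -203.2
Current account = 5236.1 + (-1933.1) + 10.1 + (-203.2) = 3109.9
(Excluded from the current account — financial account: sale of domestic government bonds to non-residents 798.6, foreign purchases of domestic corporate bonds 957.0.)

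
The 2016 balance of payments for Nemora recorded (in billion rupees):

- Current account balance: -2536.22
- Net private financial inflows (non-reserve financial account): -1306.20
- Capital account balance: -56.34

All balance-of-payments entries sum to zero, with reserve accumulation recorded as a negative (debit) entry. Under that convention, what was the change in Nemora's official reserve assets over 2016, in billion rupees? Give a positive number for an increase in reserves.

Official reserve transactions balance = -((-2536.22) + (-56.34) + (-1306.20)) = 3898.76
An accumulation of reserves is recorded as a debit (negative entry), so the change in the stock of reserves is the negative of that balance.
Change in official reserves = -(3898.76) = -3898.76

-3898.76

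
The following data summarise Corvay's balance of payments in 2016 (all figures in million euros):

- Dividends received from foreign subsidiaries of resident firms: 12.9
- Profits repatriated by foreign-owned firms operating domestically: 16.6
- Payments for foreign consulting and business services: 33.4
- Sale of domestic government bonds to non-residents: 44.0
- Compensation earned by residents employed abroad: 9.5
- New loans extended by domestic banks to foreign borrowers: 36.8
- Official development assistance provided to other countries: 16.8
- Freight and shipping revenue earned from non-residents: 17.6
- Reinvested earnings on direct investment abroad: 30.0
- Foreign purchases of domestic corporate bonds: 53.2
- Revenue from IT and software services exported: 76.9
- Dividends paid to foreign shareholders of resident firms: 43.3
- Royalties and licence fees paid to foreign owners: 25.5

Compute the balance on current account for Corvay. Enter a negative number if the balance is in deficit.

11.3

Services: 76.9 + 17.6 - 25.5 - 33.4 = 35.6
Primary income: 12.9 + 30.0 + 9.5 - 16.6 - 43.3 = -7.5
Secondary income: -16.8
Current account = 35.6 + (-7.5) + (-16.8) = 11.3
(Excluded from the current account — financial account: sale of domestic government bonds to non-residents 44.0, new loans extended by domestic banks to foreign borrowers 36.8, foreign purchases of domestic corporate bonds 53.2.)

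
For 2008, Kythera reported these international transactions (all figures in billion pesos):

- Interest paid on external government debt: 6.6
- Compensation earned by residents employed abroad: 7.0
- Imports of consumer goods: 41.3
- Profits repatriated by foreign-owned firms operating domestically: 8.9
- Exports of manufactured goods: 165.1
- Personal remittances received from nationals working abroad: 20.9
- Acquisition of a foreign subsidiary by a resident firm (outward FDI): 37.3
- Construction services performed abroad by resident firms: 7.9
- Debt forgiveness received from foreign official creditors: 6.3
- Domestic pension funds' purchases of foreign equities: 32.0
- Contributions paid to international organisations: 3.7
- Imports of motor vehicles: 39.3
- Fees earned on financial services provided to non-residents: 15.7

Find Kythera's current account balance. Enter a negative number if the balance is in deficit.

116.8

Goods: -41.3 - 39.3 + 165.1 = 84.5
Services: 15.7 + 7.9 = 23.6
Primary income: -6.6 - 8.9 + 7.0 = -8.5
Secondary income: 20.9 - 3.7 = 17.2
Current account = 84.5 + 23.6 + (-8.5) + 17.2 = 116.8
(Excluded from the current account — financial account: acquisition of a foreign subsidiary by a resident firm (outward FDI) 37.3, domestic pension funds' purchases of foreign equities 32.0; capital account: debt forgiveness received from foreign official creditors 6.3.)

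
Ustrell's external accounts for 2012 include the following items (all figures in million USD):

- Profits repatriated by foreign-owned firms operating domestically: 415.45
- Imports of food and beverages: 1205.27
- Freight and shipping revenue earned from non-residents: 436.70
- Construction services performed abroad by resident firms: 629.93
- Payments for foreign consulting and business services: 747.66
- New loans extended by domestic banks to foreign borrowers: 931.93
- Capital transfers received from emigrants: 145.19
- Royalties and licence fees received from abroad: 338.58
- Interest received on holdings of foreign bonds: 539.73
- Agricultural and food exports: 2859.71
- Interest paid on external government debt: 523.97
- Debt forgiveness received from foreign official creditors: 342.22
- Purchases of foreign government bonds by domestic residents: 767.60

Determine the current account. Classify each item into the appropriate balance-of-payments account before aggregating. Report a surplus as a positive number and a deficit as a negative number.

Goods: 2859.71 - 1205.27 = 1654.44
Services: 338.58 - 747.66 + 629.93 + 436.70 = 657.55
Primary income: -523.97 + 539.73 - 415.45 = -399.69
Current account = 1654.44 + 657.55 + (-399.69) = 1912.30
(Excluded from the current account — financial account: new loans extended by domestic banks to foreign borrowers 931.93, purchases of foreign government bonds by domestic residents 767.60; capital account: capital transfers received from emigrants 145.19, debt forgiveness received from foreign official creditors 342.22.)

1912.30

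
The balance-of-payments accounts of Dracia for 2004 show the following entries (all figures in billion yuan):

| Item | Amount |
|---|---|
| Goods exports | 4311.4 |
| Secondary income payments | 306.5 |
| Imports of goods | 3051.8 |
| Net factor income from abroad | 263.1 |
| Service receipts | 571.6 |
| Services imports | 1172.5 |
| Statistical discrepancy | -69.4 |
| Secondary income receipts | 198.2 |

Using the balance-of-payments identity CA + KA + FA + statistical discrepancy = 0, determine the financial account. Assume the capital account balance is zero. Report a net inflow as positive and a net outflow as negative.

-744.1

Goods balance = 4311.4 - 3051.8 = 1259.6
Services balance = 571.6 - 1172.5 = -600.9
Trade balance (goods + services) = 1259.6 + (-600.9) = 658.7
Net primary income = 263.1
Net secondary income = 198.2 - 306.5 = -108.3
Current account = 658.7 + 263.1 + (-108.3) = 813.5
Financial account = -(813.5 + (-69.4)) = -744.1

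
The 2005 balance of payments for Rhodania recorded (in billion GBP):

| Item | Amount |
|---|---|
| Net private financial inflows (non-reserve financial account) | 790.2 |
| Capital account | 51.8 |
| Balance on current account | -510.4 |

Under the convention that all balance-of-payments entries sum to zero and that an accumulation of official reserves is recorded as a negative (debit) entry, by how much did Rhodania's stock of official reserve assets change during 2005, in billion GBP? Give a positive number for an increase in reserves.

331.6

Official reserve transactions balance = -((-510.4) + 51.8 + 790.2) = -331.6
An accumulation of reserves is recorded as a debit (negative entry), so the change in the stock of reserves is the negative of that balance.
Change in official reserves = -(-331.6) = 331.6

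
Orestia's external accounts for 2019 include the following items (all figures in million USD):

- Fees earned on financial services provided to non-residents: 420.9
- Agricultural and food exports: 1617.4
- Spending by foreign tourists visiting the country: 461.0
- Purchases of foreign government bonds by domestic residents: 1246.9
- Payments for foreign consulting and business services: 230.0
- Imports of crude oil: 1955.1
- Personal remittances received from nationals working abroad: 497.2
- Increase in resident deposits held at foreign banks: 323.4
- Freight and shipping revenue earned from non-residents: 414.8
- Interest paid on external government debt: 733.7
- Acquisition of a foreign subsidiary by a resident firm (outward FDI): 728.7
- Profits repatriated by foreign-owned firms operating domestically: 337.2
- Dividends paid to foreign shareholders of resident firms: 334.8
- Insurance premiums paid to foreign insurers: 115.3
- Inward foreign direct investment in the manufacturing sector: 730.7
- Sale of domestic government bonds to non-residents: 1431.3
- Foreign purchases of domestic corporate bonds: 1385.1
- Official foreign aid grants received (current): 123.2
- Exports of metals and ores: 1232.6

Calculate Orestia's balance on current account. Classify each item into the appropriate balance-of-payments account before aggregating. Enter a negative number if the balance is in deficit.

Goods: 1617.4 + 1232.6 - 1955.1 = 894.9
Services: 420.9 + 414.8 - 115.3 - 230.0 + 461.0 = 951.4
Primary income: -337.2 - 334.8 - 733.7 = -1405.7
Secondary income: 497.2 + 123.2 = 620.4
Current account = 894.9 + 951.4 + (-1405.7) + 620.4 = 1061.0
(Excluded from the current account — financial account: purchases of foreign government bonds by domestic residents 1246.9, increase in resident deposits held at foreign banks 323.4, acquisition of a foreign subsidiary by a resident firm (outward FDI) 728.7, inward foreign direct investment in the manufacturing sector 730.7, sale of domestic government bonds to non-residents 1431.3, foreign purchases of domestic corporate bonds 1385.1.)

1061.0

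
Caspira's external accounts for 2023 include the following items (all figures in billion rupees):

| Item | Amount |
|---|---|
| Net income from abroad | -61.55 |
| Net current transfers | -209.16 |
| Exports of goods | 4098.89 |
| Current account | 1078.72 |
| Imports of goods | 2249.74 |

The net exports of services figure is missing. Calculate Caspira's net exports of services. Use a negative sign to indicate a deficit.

Current account = goods balance + services balance + net primary income + net secondary income
Sum of the known components = 1578.44
Net exports of services = CA - (known components) = 1078.72 - 1578.44 = -499.72

-499.72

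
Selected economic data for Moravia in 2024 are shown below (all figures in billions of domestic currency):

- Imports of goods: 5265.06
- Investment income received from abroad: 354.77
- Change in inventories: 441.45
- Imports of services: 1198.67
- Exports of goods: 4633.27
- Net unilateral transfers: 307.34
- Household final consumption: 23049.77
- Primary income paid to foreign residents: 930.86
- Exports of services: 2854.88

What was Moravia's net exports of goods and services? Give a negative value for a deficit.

Goods balance = 4633.27 - 5265.06 = -631.79
Services balance = 2854.88 - 1198.67 = 1656.21
Trade balance (goods + services) = -631.79 + 1656.21 = 1024.42

1024.42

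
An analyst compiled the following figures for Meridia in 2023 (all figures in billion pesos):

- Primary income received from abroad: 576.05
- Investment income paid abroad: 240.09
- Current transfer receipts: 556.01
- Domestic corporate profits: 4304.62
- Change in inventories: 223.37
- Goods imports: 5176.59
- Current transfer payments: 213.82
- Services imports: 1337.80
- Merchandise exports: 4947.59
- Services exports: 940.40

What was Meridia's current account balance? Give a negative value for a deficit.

51.75

Goods balance = 4947.59 - 5176.59 = -229.00
Services balance = 940.40 - 1337.80 = -397.40
Trade balance (goods + services) = -229.00 + (-397.40) = -626.40
Net primary income = 576.05 - 240.09 = 335.96
Net secondary income = 556.01 - 213.82 = 342.19
Current account = -626.40 + 335.96 + 342.19 = 51.75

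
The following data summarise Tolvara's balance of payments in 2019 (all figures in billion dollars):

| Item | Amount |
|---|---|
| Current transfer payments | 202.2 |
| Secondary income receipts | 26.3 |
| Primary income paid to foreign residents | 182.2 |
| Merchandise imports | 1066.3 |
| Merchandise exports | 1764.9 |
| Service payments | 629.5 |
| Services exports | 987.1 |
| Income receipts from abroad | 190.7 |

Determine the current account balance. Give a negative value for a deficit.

888.8

Goods balance = 1764.9 - 1066.3 = 698.6
Services balance = 987.1 - 629.5 = 357.6
Trade balance (goods + services) = 698.6 + 357.6 = 1056.2
Net primary income = 190.7 - 182.2 = 8.5
Net secondary income = 26.3 - 202.2 = -175.9
Current account = 1056.2 + 8.5 + (-175.9) = 888.8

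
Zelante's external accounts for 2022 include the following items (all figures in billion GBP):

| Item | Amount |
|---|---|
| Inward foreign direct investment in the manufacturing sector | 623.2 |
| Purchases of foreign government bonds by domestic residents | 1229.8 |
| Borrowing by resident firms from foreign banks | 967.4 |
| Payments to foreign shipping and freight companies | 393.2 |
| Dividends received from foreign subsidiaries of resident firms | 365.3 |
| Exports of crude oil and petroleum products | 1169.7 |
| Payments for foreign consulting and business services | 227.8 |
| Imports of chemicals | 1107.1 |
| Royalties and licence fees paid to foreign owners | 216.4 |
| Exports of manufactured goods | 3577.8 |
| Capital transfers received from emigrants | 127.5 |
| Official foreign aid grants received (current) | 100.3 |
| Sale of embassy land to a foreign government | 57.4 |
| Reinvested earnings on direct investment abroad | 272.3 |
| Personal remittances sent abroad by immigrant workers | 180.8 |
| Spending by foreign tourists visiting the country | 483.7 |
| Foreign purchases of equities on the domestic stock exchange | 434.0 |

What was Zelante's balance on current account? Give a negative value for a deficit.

3843.8

Goods: 1169.7 - 1107.1 + 3577.8 = 3640.4
Services: 483.7 - 227.8 - 216.4 - 393.2 = -353.7
Primary income: 365.3 + 272.3 = 637.6
Secondary income: -180.8 + 100.3 = -80.5
Current account = 3640.4 + (-353.7) + 637.6 + (-80.5) = 3843.8
(Excluded from the current account — financial account: inward foreign direct investment in the manufacturing sector 623.2, purchases of foreign government bonds by domestic residents 1229.8, borrowing by resident firms from foreign banks 967.4, foreign purchases of equities on the domestic stock exchange 434.0; capital account: capital transfers received from emigrants 127.5, sale of embassy land to a foreign government 57.4.)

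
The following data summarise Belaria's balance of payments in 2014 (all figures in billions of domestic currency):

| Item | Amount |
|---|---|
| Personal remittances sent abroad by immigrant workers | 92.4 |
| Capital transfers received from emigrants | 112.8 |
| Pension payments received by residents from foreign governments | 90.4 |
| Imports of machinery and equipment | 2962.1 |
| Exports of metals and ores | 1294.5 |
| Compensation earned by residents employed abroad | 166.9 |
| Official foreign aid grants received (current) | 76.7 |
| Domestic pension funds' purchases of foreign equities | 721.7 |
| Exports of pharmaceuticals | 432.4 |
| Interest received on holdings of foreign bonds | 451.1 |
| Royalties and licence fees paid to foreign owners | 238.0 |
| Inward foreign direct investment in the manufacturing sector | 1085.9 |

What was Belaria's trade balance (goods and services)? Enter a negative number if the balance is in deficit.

Goods: 1294.5 - 2962.1 + 432.4 = -1235.2
Services: -238.0
Trade balance = -1235.2 + (-238.0) = -1473.2
(Excluded from the trade balance — secondary income: personal remittances sent abroad by immigrant workers 92.4, pension payments received by residents from foreign governments 90.4, official foreign aid grants received (current) 76.7; capital account: capital transfers received from emigrants 112.8; primary income: compensation earned by residents employed abroad 166.9, interest received on holdings of foreign bonds 451.1; financial account: domestic pension funds' purchases of foreign equities 721.7, inward foreign direct investment in the manufacturing sector 1085.9.)

-1473.2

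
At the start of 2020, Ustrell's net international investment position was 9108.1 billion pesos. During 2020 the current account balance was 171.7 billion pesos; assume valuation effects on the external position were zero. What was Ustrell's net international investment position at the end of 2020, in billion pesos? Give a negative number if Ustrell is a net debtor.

9279.8

With no valuation effects, change in NIIP = current account = 171.7
End-of-year NIIP = 9108.1 + 171.7 = 9279.8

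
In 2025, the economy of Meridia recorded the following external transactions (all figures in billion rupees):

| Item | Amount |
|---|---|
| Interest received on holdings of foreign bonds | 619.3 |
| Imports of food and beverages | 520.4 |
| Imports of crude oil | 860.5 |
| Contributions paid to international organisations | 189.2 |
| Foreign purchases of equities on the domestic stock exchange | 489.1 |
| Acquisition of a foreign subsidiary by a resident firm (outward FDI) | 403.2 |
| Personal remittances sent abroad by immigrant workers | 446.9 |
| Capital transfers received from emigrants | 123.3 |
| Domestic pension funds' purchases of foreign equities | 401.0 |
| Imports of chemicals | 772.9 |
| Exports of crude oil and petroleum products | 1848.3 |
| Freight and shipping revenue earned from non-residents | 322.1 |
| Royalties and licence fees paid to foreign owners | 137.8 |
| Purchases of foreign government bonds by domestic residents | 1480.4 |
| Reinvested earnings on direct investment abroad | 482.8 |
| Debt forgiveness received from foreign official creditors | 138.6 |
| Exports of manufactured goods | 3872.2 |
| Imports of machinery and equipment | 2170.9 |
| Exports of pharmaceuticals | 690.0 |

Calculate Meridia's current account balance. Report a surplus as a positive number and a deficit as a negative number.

2736.1

Goods: -2170.9 + 690.0 - 860.5 - 520.4 + 3872.2 - 772.9 + 1848.3 = 2085.8
Services: -137.8 + 322.1 = 184.3
Primary income: 482.8 + 619.3 = 1102.1
Secondary income: -446.9 - 189.2 = -636.1
Current account = 2085.8 + 184.3 + 1102.1 + (-636.1) = 2736.1
(Excluded from the current account — financial account: foreign purchases of equities on the domestic stock exchange 489.1, acquisition of a foreign subsidiary by a resident firm (outward FDI) 403.2, domestic pension funds' purchases of foreign equities 401.0, purchases of foreign government bonds by domestic residents 1480.4; capital account: capital transfers received from emigrants 123.3, debt forgiveness received from foreign official creditors 138.6.)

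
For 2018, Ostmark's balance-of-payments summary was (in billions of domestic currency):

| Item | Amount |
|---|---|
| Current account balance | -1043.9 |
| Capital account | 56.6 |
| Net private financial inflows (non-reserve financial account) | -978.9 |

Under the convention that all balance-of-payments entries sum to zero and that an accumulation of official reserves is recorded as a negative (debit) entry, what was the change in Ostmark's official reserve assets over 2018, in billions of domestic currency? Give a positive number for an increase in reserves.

-1966.2

Official reserve transactions balance = -((-1043.9) + 56.6 + (-978.9)) = 1966.2
An accumulation of reserves is recorded as a debit (negative entry), so the change in the stock of reserves is the negative of that balance.
Change in official reserves = -(1966.2) = -1966.2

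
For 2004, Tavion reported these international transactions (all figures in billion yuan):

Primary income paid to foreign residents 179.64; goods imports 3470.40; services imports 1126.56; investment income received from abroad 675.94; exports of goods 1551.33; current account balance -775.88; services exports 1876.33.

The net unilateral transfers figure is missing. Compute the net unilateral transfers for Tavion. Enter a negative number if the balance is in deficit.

Current account = goods balance + services balance + net primary income + net secondary income
Sum of the known components = -673.00
Net unilateral transfers = CA - (known components) = -775.88 - (-673.00) = -102.88

-102.88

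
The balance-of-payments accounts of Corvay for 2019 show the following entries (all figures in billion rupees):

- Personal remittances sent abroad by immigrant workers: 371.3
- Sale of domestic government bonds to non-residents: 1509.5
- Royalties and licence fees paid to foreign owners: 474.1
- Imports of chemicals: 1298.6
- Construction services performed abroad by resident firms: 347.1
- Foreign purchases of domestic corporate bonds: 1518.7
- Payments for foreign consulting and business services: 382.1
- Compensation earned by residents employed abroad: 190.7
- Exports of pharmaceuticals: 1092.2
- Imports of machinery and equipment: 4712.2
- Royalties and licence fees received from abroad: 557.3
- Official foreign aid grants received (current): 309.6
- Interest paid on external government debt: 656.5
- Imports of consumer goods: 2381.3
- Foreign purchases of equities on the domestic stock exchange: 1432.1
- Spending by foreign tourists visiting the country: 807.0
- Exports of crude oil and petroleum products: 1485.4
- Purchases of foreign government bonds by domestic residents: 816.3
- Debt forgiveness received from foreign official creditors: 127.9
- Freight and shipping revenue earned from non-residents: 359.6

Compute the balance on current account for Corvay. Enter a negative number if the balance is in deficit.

-5127.2

Goods: -4712.2 - 2381.3 + 1485.4 + 1092.2 - 1298.6 = -5814.5
Services: 347.1 - 382.1 + 807.0 + 557.3 + 359.6 - 474.1 = 1214.8
Primary income: -656.5 + 190.7 = -465.8
Secondary income: -371.3 + 309.6 = -61.7
Current account = (-5814.5) + 1214.8 + (-465.8) + (-61.7) = -5127.2
(Excluded from the current account — financial account: sale of domestic government bonds to non-residents 1509.5, foreign purchases of domestic corporate bonds 1518.7, foreign purchases of equities on the domestic stock exchange 1432.1, purchases of foreign government bonds by domestic residents 816.3; capital account: debt forgiveness received from foreign official creditors 127.9.)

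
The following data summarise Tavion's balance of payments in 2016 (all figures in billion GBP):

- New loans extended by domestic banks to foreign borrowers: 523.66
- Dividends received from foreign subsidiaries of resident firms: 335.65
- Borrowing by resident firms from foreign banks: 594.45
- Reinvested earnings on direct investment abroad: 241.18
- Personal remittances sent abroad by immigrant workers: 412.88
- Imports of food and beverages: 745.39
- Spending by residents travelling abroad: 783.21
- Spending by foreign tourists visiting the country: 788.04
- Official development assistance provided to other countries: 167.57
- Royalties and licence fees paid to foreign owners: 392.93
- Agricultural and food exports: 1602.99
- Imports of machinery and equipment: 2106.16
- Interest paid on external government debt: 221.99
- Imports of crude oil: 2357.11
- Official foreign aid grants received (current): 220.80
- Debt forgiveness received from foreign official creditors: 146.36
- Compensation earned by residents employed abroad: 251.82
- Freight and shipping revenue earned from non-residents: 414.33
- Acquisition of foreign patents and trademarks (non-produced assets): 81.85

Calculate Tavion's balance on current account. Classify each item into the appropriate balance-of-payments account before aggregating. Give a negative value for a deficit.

-3332.43

Goods: -2357.11 - 2106.16 + 1602.99 - 745.39 = -3605.67
Services: -392.93 + 414.33 - 783.21 + 788.04 = 26.23
Primary income: 241.18 + 251.82 + 335.65 - 221.99 = 606.66
Secondary income: -167.57 + 220.80 - 412.88 = -359.65
Current account = (-3605.67) + 26.23 + 606.66 + (-359.65) = -3332.43
(Excluded from the current account — financial account: new loans extended by domestic banks to foreign borrowers 523.66, borrowing by resident firms from foreign banks 594.45; capital account: debt forgiveness received from foreign official creditors 146.36, acquisition of foreign patents and trademarks (non-produced assets) 81.85.)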